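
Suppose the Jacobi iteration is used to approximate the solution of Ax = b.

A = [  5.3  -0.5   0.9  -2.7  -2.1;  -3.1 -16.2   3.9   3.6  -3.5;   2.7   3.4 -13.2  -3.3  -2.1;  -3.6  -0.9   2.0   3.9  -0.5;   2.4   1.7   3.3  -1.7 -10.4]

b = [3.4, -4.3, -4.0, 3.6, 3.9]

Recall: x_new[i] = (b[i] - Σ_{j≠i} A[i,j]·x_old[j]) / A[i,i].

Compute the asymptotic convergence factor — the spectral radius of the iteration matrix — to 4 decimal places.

Let D = diag(5.3, -16.2, -13.2, 3.9, -10.4); L, U the strict triangles.
T_J = -D⁻¹(L+U): T[0,3] = -(-2.7)/(5.3) = +0.5094; T[0,0] = 0.
  T[0,:] = [+0.0000, +0.0943, -0.1698, +0.5094, +0.3962]
  T[1,:] = [-0.1914, +0.0000, +0.2407, +0.2222, -0.2160]
  T[2,:] = [+0.2045, +0.2576, +0.0000, -0.2500, -0.1591]
  T[3,:] = [+0.9231, +0.2308, -0.5128, +0.0000, +0.1282]
  T[4,:] = [+0.2308, +0.1635, +0.3173, -0.1635, +0.0000]
|eigenvalues of T|: 0.8634, 0.7336, 0.3320, 0.3320, 0.2635.
ρ(T) = max|λ| = 0.8634; 0.8634 < 1 ⇒ converges.

0.8634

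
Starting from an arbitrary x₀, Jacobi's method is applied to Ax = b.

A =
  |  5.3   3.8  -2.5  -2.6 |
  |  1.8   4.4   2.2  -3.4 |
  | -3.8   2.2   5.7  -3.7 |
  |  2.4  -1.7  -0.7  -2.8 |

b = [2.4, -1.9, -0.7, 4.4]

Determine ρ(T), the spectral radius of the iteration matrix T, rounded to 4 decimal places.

Split A = D + L + U, D = diag(5.3, 4.4, 5.7, -2.8).
Jacobi: T = -D⁻¹(L+U), T[2,1] = -(2.2)/(5.7) = -0.3860; T[2,2] = 0.
  T[0,:] = [+0.0000, -0.7170, +0.4717, +0.4906]
  T[1,:] = [-0.4091, +0.0000, -0.5000, +0.7727]
  T[2,:] = [+0.6667, -0.3860, +0.0000, +0.6491]
  T[3,:] = [+0.8571, -0.6071, -0.2500, +0.0000]
|eigenvalues of T|: 1.1374, 0.8470, 0.6767, 0.6767.
ρ(T) = max|λ| = 1.1374; 1.1374 > 1 ⇒ diverges.

1.1374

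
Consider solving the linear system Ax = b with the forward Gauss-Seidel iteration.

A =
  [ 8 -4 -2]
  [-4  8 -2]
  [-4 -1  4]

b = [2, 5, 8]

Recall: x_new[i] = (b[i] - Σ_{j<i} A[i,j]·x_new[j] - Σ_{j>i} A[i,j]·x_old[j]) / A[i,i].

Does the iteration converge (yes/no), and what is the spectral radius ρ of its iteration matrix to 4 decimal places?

yes, ρ = 0.7585

Diagonal D = diag(8, 8, 4); L, U strict lower/upper.
GS T = -(D+L)⁻¹U: row 0 first, T[0,2] = -(-2)/(8) = +0.2500; later rows by forward substitution.
  T[0,:] = [+0.0000  +0.5000  +0.2500]
  T[1,:] = [+0.0000  +0.2500  +0.3750]
  T[2,:] = [+0.0000  +0.5625  +0.3438]
|roots of det(T-λI)|: 0.7585, 0.1648, 0.0000.
ρ = 0.7585; 0.7585 < 1: convergent.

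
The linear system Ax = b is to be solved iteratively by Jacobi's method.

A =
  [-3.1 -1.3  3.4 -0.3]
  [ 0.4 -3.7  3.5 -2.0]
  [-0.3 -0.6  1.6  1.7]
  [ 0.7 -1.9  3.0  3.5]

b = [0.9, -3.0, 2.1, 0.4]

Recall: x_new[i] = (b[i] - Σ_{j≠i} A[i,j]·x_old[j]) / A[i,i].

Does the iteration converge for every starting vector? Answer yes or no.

Let D = diag(-3.1, -3.7, 1.6, 3.5); L, U the strict triangles.
T_J = -D⁻¹(L+U): T[3,2] = -(3)/(3.5) = -0.8571; T[3,3] = 0.
  T[0,:] = [+0.0000  -0.4194  +1.0968  -0.0968]
  T[1,:] = [+0.1081  +0.0000  +0.9459  -0.5405]
  T[2,:] = [+0.1875  +0.3750  +0.0000  -1.0625]
  T[3,:] = [-0.2000  +0.5429  -0.8571  +0.0000]
|eigenvalues of T|: 1.1350, 0.9318, 0.3528, 0.1496.
spectral radius ρ = 1.1350; 1.1350 > 1, so it fails to converge.

no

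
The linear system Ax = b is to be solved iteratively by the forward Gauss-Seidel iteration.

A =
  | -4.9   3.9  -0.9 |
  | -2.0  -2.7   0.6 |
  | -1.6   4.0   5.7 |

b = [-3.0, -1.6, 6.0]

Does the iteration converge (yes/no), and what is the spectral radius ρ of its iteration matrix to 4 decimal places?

yes, ρ = 0.9451

Write A = D+L+U with D = diag(-4.9, -2.7, 5.7).
Gauss-Seidel: T = -(D+L)⁻¹U, row 0 first, T[0,2] = -(-0.9)/(-4.9) = -0.1837; later rows by forward substitution.
  T[0,:] = [+0.0000, +0.7959, -0.1837]
  T[1,:] = [+0.0000, -0.5896, +0.3583]
  T[2,:] = [+0.0000, +0.6371, -0.3030]
|λ(T)| sorted: 0.9451, 0.0525, 0.0000.
spectral radius ρ = 0.9451; 0.9451 < 1 ⇒ converges.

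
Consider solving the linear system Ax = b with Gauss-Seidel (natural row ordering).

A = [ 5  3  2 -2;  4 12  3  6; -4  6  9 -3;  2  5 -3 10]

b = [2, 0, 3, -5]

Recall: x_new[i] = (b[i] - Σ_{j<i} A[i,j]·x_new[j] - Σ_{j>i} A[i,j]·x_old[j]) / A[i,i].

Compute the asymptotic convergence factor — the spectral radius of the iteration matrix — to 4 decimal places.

0.8205

Let D = diag(5, 12, 9, 10); L, U the strict triangles.
GS T = -(D+L)⁻¹U: row 0 first, T[0,3] = -(-2)/(5) = +0.4000; later rows by forward substitution.
  T[0,:] = [+0.0000 -0.6000 -0.4000 +0.4000]
  T[1,:] = [+0.0000 +0.2000 -0.1167 -0.6333]
  T[2,:] = [+0.0000 -0.4000 -0.1000 +0.9333]
  T[3,:] = [+0.0000 -0.1000 +0.1083 +0.5167]
|roots of det(T-λI)|: 0.8205, 0.2522, 0.0483, 0.0000.
ρ = 0.8205; 0.8205 < 1 ⇒ converges.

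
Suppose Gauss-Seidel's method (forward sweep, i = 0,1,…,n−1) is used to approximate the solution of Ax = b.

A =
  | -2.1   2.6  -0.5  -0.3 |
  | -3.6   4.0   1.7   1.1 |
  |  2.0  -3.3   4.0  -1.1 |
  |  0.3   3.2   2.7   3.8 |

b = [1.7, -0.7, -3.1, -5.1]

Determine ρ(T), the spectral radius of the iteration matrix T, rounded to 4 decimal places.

1.4292

Let D = diag(-2.1, 4, 4, 3.8); L, U the strict triangles.
Gauss-Seidel: T = -(D+L)⁻¹U, row 0 first, T[0,2] = -(-0.5)/(-2.1) = -0.2381; later rows by forward substitution.
  T[0,:] = [+0.0000 +1.2381 -0.2381 -0.1429]
  T[1,:] = [+0.0000 +1.1143 -0.6393 -0.4036]
  T[2,:] = [+0.0000 +0.3002 -0.4084 +0.0135]
  T[3,:] = [+0.0000 -1.2494 +0.8473 +0.3415]
|roots of det(T-λI)|: 1.4292, 0.3595, 0.0222, 0.0000.
spectral radius ρ = 1.4292; 1.4292 > 1 ⇒ diverges.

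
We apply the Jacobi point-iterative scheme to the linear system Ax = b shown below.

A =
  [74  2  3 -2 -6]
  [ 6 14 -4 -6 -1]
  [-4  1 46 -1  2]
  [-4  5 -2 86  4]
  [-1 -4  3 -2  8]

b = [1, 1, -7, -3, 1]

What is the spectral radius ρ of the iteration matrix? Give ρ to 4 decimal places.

0.3797

Diagonal D = diag(74, 14, 46, 86, 8); L, U strict lower/upper.
Jacobi T = -D⁻¹(L+U): T[1,3] = -(-6)/(14) = +0.4286; T[1,1] = 0.
  T[0,:] = [+0.0000 -0.0270 -0.0405 +0.0270 +0.0811]
  T[1,:] = [-0.4286 +0.0000 +0.2857 +0.4286 +0.0714]
  T[2,:] = [+0.0870 -0.0217 +0.0000 +0.0217 -0.0435]
  T[3,:] = [+0.0465 -0.0581 +0.0233 +0.0000 -0.0465]
  T[4,:] = [+0.1250 +0.5000 -0.3750 +0.2500 +0.0000]
|eigenvalues of T|: 0.3797, 0.3055, 0.3055, 0.0419, 0.0419.
ρ(T) = max|λ| = 0.3797; 0.3797 < 1 ⇒ converges.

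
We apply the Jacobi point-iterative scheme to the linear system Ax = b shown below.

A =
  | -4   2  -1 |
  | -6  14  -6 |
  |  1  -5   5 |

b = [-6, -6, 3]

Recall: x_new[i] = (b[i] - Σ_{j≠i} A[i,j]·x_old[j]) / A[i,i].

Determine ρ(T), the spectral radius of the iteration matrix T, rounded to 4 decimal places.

0.9247

Diagonal D = diag(-4, 14, 5); L, U strict lower/upper.
Jacobi T = -D⁻¹(L+U): T[0,1] = -(2)/(-4) = +0.5000; T[0,0] = 0.
  T[0,:] = [+0.0000  +0.5000  -0.2500]
  T[1,:] = [+0.4286  +0.0000  +0.4286]
  T[2,:] = [-0.2000  +1.0000  +0.0000]
|eigenvalues of T|: 0.9247, 0.6894, 0.2353.
ρ = 0.9247; 0.9247 < 1: convergent.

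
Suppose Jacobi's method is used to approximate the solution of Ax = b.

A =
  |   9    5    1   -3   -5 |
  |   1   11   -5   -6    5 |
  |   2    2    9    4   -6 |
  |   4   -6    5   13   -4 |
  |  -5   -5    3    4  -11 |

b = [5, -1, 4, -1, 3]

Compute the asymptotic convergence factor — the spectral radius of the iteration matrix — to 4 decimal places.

Write A = D+L+U with D = diag(9, 11, 9, 13, -11).
Jacobi T = -D⁻¹(L+U): T[2,1] = -(2)/(9) = -0.2222; T[2,2] = 0.
  T[0,:] = [+0.0000  -0.5556  -0.1111  +0.3333  +0.5556]
  T[1,:] = [-0.0909  +0.0000  +0.4545  +0.5455  -0.4545]
  T[2,:] = [-0.2222  -0.2222  +0.0000  -0.4444  +0.6667]
  T[3,:] = [-0.3077  +0.4615  -0.3846  +0.0000  +0.3077]
  T[4,:] = [-0.4545  -0.4545  +0.2727  +0.3636  +0.0000]
moduli |λ_i(T)| = 1.1302, 0.5618, 0.5618, 0.4723, 0.4723.
ρ = 1.1302; 1.1302 > 1: divergent.

1.1302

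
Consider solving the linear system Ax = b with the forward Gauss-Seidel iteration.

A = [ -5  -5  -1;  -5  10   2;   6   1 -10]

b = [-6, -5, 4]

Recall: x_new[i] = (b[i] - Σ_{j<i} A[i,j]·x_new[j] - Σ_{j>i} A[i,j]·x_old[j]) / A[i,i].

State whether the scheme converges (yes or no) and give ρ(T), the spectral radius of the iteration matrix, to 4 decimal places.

Write A = D+L+U with D = diag(-5, 10, -10).
Gauss-Seidel: T = -(D+L)⁻¹U, row 0 first, T[0,2] = -(-1)/(-5) = -0.2000; later rows by forward substitution.
  T[0,:] = [+0.0000 -1.0000 -0.2000]
  T[1,:] = [+0.0000 -0.5000 -0.3000]
  T[2,:] = [+0.0000 -0.6500 -0.1500]
|roots of det(T-λI)|: 0.8000, 0.1500, 0.0000.
spectral radius ρ = 0.8000; 0.8000 < 1, so it converges for any x₀.

yes, ρ = 0.8000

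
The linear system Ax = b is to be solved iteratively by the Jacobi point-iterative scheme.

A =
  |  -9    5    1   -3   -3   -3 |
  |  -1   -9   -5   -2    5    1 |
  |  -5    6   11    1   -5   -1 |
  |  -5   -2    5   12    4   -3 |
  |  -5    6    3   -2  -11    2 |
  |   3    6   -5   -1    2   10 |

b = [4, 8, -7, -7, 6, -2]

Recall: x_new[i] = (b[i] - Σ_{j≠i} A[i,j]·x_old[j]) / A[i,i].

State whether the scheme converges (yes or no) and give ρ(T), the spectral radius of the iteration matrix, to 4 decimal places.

no, ρ = 1.1993

Diagonal D = diag(-9, -9, 11, 12, -11, 10); L, U strict lower/upper.
Jacobi: T = -D⁻¹(L+U), T[3,5] = -(-3)/(12) = +0.2500; T[3,3] = 0.
  T[0,:] = [+0.0000, +0.5556, +0.1111, -0.3333, -0.3333, -0.3333]
  T[1,:] = [-0.1111, +0.0000, -0.5556, -0.2222, +0.5556, +0.1111]
  T[2,:] = [+0.4545, -0.5455, +0.0000, -0.0909, +0.4545, +0.0909]
  T[3,:] = [+0.4167, +0.1667, -0.4167, +0.0000, -0.3333, +0.2500]
  T[4,:] = [-0.4545, +0.5455, +0.2727, -0.1818, +0.0000, +0.1818]
  T[5,:] = [-0.3000, -0.6000, +0.5000, +0.1000, -0.2000, +0.0000]
moduli |λ_i(T)| = 1.1993, 0.7590, 0.7590, 0.5230, 0.3951, 0.3951.
ρ(T) = max|λ| = 1.1993; 1.1993 > 1, so it fails to converge.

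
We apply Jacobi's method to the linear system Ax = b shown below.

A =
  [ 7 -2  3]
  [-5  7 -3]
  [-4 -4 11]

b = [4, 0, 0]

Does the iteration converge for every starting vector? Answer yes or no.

Diagonal D = diag(7, 7, 11); L, U strict lower/upper.
T_J = -D⁻¹(L+U): T[1,0] = -(-5)/(7) = +0.7143; T[1,1] = 0.
  T[0,:] = [+0.0000 +0.2857 -0.4286]
  T[1,:] = [+0.7143 +0.0000 +0.4286]
  T[2,:] = [+0.3636 +0.3636 +0.0000]
|eigenvalues of T|: 0.5673, 0.3431, 0.3431.
ρ = 0.5673; 0.5673 < 1, so it converges for any x₀.

yes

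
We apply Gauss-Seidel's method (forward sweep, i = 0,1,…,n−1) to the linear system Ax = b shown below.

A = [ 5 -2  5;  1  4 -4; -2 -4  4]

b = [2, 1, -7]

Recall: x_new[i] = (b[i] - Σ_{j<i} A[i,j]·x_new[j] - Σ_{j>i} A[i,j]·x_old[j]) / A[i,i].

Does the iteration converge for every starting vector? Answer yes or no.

yes

Diagonal D = diag(5, 4, 4); L, U strict lower/upper.
Gauss-Seidel: T = -(D+L)⁻¹U, row 0 first, T[0,2] = -(5)/(5) = -1.0000; later rows by forward substitution.
  T[0,:] = [+0.0000  +0.4000  -1.0000]
  T[1,:] = [+0.0000  -0.1000  +1.2500]
  T[2,:] = [+0.0000  +0.1000  +0.7500]
moduli |λ_i(T)| = 0.8778, 0.2278, 0.0000.
ρ(T) = max|λ| = 0.8778; 0.8778 < 1: convergent.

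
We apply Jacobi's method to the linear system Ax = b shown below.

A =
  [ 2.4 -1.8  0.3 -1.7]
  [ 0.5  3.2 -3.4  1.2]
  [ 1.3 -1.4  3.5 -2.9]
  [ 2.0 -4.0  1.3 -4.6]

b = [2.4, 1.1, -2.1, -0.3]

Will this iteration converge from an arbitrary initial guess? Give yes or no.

Let D = diag(2.4, 3.2, 3.5, -4.6); L, U the strict triangles.
Jacobi T = -D⁻¹(L+U): T[2,0] = -(1.3)/(3.5) = -0.3714; T[2,2] = 0.
  T[0,:] = [+0.0000, +0.7500, -0.1250, +0.7083]
  T[1,:] = [-0.1562, +0.0000, +1.0625, -0.3750]
  T[2,:] = [-0.3714, +0.4000, +0.0000, +0.8286]
  T[3,:] = [+0.4348, -0.8696, +0.2826, +0.0000]
|roots of det(T-λI)|: 1.4968, 0.6971, 0.6971, 0.5811.
ρ(T) = max|λ| = 1.4968; 1.4968 > 1: divergent.

no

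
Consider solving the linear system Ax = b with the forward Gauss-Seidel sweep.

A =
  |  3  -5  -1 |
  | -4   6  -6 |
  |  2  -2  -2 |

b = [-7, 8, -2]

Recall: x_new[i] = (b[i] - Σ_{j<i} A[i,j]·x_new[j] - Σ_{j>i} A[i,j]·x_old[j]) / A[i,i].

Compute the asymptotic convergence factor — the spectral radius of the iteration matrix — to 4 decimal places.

A = D + L + U where D = diag(3, 6, -2).
Gauss-Seidel: T = -(D+L)⁻¹U, row 0 first, T[0,2] = -(-1)/(3) = +0.3333; later rows by forward substitution.
  T[0,:] = [+0.0000, +1.6667, +0.3333]
  T[1,:] = [+0.0000, +1.1111, +1.2222]
  T[2,:] = [+0.0000, +0.5556, -0.8889]
moduli |λ_i(T)| = 1.4069, 1.1847, 0.0000.
ρ = 1.4069; 1.4069 > 1, so it fails to converge.

1.4069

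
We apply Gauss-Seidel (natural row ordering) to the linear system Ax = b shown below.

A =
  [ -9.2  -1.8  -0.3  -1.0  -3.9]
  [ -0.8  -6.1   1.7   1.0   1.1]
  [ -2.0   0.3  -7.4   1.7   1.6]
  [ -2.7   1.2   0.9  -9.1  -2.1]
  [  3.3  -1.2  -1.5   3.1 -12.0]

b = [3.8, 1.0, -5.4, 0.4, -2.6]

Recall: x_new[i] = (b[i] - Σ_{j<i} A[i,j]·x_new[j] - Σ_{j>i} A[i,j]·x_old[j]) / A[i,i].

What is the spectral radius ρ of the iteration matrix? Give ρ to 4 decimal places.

A = D + L + U where D = diag(-9.2, -6.1, -7.4, -9.1, -12).
T_GS = -(D+L)⁻¹U: row 0 first, T[0,3] = -(-1)/(-9.2) = -0.1087; later rows by forward substitution.
  T[0,:] = [+0.0000 -0.1957 -0.0326 -0.1087 -0.4239]
  T[1,:] = [+0.0000 +0.0257 +0.2830 +0.1782 +0.2359]
  T[2,:] = [+0.0000 +0.0539 +0.0203 +0.2663 +0.3404]
  T[3,:] = [+0.0000 +0.0668 +0.0490 +0.0821 -0.0402]
  T[4,:] = [+0.0000 -0.0459 -0.0271 -0.0598 -0.1931]
|eigenvalues of T|: 0.2541, 0.2082, 0.1226, 0.1226, 0.0000.
spectral radius ρ = 0.2541; 0.2541 < 1, so it converges for any x₀.

0.2541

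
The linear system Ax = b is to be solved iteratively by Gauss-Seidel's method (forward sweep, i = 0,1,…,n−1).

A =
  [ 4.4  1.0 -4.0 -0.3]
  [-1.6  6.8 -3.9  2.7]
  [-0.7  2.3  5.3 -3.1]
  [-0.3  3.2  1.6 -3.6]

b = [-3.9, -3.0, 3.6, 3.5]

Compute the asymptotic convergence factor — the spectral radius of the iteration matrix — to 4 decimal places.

0.7764

Diagonal D = diag(4.4, 6.8, 5.3, -3.6); L, U strict lower/upper.
T_GS = -(D+L)⁻¹U: row 0 first, T[0,3] = -(-0.3)/(4.4) = +0.0682; later rows by forward substitution.
  T[0,:] = [+0.0000  -0.2273  +0.9091  +0.0682]
  T[1,:] = [+0.0000  -0.0535  +0.7874  -0.3810]
  T[2,:] = [+0.0000  -0.0068  -0.2216  +0.7593]
  T[3,:] = [+0.0000  -0.0316  +0.5257  -0.0069]
|eigenvalues of T|: 0.7764, 0.5104, 0.0160, 0.0000.
ρ = 0.7764; 0.7764 < 1: convergent.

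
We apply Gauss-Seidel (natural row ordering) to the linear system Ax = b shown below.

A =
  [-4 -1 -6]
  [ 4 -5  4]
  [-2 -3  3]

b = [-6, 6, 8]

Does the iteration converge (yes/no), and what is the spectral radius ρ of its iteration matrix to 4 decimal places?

Let D = diag(-4, -5, 3); L, U the strict triangles.
Gauss-Seidel: T = -(D+L)⁻¹U, row 0 first, T[0,2] = -(-6)/(-4) = -1.5000; later rows by forward substitution.
  T[0,:] = [+0.0000 -0.2500 -1.5000]
  T[1,:] = [+0.0000 -0.2000 -0.4000]
  T[2,:] = [+0.0000 -0.3667 -1.4000]
|λ(T)| sorted: 1.5118, 0.0882, 0.0000.
ρ(T) = max|λ| = 1.5118; 1.5118 > 1 ⇒ diverges.

no, ρ = 1.5118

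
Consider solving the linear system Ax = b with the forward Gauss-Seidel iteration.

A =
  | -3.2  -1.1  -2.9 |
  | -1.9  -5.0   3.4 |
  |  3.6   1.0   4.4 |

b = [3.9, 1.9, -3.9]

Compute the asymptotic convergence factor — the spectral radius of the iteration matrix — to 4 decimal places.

A = D + L + U where D = diag(-3.2, -5, 4.4).
GS T = -(D+L)⁻¹U: row 0 first, T[0,2] = -(-2.9)/(-3.2) = -0.9062; later rows by forward substitution.
  T[0,:] = [+0.0000  -0.3437  -0.9062]
  T[1,:] = [+0.0000  +0.1306  +1.0244]
  T[2,:] = [+0.0000  +0.2516  +0.5087]
|eigenvalues of T|: 0.8613, 0.2220, 0.0000.
ρ(T) = max|λ| = 0.8613; 0.8613 < 1, so it converges for any x₀.

0.8613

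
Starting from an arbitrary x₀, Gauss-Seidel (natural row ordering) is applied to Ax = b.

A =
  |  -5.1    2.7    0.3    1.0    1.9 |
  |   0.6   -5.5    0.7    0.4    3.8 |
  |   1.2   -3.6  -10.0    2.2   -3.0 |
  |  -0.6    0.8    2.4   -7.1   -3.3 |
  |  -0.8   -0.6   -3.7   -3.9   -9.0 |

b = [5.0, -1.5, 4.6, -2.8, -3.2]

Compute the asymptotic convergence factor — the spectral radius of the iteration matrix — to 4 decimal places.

Diagonal D = diag(-5.1, -5.5, -10, -7.1, -9); L, U strict lower/upper.
Gauss-Seidel: T = -(D+L)⁻¹U, row 0 first, T[0,2] = -(0.3)/(-5.1) = +0.0588; later rows by forward substitution.
  T[0,:] = [+0.0000 +0.5294 +0.0588 +0.1961 +0.3725]
  T[1,:] = [+0.0000 +0.0578 +0.1337 +0.0941 +0.7316]
  T[2,:] = [+0.0000 +0.0427 -0.0411 +0.2096 -0.5187]
  T[3,:] = [+0.0000 -0.0238 -0.0038 +0.0649 -0.5892]
  T[4,:] = [+0.0000 -0.0582 +0.0044 -0.1380 +0.3866]
eigenvalue magnitudes: 0.5134, 0.1277, 0.1277, 0.0731, 0.0000.
spectral radius ρ = 0.5134; 0.5134 < 1: convergent.

0.5134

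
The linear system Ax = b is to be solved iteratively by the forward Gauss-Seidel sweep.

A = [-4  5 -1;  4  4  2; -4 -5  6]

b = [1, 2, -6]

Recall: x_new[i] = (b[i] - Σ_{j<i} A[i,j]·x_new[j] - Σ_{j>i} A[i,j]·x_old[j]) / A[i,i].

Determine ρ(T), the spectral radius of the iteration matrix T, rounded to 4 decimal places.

1.3059

A = D + L + U where D = diag(-4, 4, 6).
Gauss-Seidel: T = -(D+L)⁻¹U, row 0 first, T[0,2] = -(-1)/(-4) = -0.2500; later rows by forward substitution.
  T[0,:] = [+0.0000 +1.2500 -0.2500]
  T[1,:] = [+0.0000 -1.2500 -0.2500]
  T[2,:] = [+0.0000 -0.2083 -0.3750]
eigenvalue magnitudes: 1.3059, 0.3191, 0.0000.
ρ(T) = max|λ| = 1.3059; 1.3059 > 1, so it fails to converge.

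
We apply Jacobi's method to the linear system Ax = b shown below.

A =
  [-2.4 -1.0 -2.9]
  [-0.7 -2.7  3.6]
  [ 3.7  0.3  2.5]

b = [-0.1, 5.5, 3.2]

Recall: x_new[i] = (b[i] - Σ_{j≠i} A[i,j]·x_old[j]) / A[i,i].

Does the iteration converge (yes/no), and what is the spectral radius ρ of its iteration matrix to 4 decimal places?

Let D = diag(-2.4, -2.7, 2.5); L, U the strict triangles.
Jacobi T = -D⁻¹(L+U): T[2,0] = -(3.7)/(2.5) = -1.4800; T[2,2] = 0.
  T[0,:] = [+0.0000 -0.4167 -1.2083]
  T[1,:] = [-0.2593 +0.0000 +1.3333]
  T[2,:] = [-1.4800 -0.1200 +0.0000]
moduli |λ_i(T)| = 1.5028, 0.9576, 0.5452.
spectral radius ρ = 1.5028; 1.5028 > 1: divergent.

no, ρ = 1.5028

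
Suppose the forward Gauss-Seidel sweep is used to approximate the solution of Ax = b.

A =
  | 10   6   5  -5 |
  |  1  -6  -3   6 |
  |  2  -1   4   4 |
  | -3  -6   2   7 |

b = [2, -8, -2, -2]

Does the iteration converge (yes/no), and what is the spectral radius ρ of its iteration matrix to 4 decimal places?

no, ρ = 1.4456

Split A = D + L + U, D = diag(10, -6, 4, 7).
T_GS = -(D+L)⁻¹U: row 0 first, T[0,3] = -(-5)/(10) = +0.5000; later rows by forward substitution.
  T[0,:] = [+0.0000, -0.6000, -0.5000, +0.5000]
  T[1,:] = [+0.0000, -0.1000, -0.5833, +1.0833]
  T[2,:] = [+0.0000, +0.2750, +0.1042, -0.9792]
  T[3,:] = [+0.0000, -0.4214, -0.7440, +1.4226]
|roots of det(T-λI)|: 1.4456, 0.3078, 0.2890, 0.0000.
ρ(T) = max|λ| = 1.4456; 1.4456 > 1: divergent.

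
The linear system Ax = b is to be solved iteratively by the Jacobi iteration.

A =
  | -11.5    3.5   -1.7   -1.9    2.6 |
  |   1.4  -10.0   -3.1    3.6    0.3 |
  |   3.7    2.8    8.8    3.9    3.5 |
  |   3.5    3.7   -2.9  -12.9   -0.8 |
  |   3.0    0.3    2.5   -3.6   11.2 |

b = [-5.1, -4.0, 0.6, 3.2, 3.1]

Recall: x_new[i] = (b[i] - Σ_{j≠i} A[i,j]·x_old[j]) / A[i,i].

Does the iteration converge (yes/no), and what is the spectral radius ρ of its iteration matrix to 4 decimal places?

yes, ρ = 0.8301

Let D = diag(-11.5, -10, 8.8, -12.9, 11.2); L, U the strict triangles.
Jacobi: T = -D⁻¹(L+U), T[0,1] = -(3.5)/(-11.5) = +0.3043; T[0,0] = 0.
  T[0,:] = [+0.0000  +0.3043  -0.1478  -0.1652  +0.2261]
  T[1,:] = [+0.1400  +0.0000  -0.3100  +0.3600  +0.0300]
  T[2,:] = [-0.4205  -0.3182  +0.0000  -0.4432  -0.3977]
  T[3,:] = [+0.2713  +0.2868  -0.2248  +0.0000  -0.0620]
  T[4,:] = [-0.2679  -0.0268  -0.2232  +0.3214  +0.0000]
eigenvalue magnitudes: 0.8301, 0.3855, 0.3193, 0.3193, 0.2731.
spectral radius ρ = 0.8301; 0.8301 < 1 ⇒ converges.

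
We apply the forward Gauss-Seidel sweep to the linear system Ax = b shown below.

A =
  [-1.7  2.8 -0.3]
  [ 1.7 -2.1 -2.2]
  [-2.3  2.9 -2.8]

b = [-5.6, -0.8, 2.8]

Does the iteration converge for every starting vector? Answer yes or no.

A = D + L + U where D = diag(-1.7, -2.1, -2.8).
T_GS = -(D+L)⁻¹U: row 0 first, T[0,1] = -(2.8)/(-1.7) = +1.6471; later rows by forward substitution.
  T[0,:] = [+0.0000 +1.6471 -0.1765]
  T[1,:] = [+0.0000 +1.3333 -1.1905]
  T[2,:] = [+0.0000 +0.0280 -1.0880]
|roots of det(T-λI)|: 1.3195, 1.0742, 0.0000.
ρ = 1.3195; 1.3195 > 1, so it fails to converge.

no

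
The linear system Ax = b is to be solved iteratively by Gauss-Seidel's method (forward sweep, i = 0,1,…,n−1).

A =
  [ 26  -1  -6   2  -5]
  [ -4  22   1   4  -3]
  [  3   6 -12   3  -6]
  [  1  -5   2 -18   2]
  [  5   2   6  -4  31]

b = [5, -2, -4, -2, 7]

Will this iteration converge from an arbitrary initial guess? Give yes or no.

Split A = D + L + U, D = diag(26, 22, -12, -18, 31).
Gauss-Seidel: T = -(D+L)⁻¹U, row 0 first, T[0,3] = -(2)/(26) = -0.0769; later rows by forward substitution.
  T[0,:] = [+0.0000, +0.0385, +0.2308, -0.0769, +0.1923]
  T[1,:] = [+0.0000, +0.0070, -0.0035, -0.1958, +0.1713]
  T[2,:] = [+0.0000, +0.0131, +0.0559, +0.1329, -0.3663]
  T[3,:] = [+0.0000, +0.0017, +0.0200, +0.0649, +0.0335]
  T[4,:] = [+0.0000, -0.0090, -0.0452, +0.0077, +0.0331]
eigenvalue magnitudes: 0.1704, 0.0929, 0.0770, 0.0064, 0.0000.
spectral radius ρ = 0.1704; 0.1704 < 1: convergent.

yes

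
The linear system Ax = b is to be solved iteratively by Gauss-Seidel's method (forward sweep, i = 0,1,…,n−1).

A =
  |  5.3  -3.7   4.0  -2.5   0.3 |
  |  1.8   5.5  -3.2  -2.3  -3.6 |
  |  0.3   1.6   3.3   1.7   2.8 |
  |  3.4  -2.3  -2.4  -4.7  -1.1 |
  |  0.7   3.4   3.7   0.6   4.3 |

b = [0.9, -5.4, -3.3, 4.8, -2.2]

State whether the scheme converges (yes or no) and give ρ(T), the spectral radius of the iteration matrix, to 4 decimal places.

A = D + L + U where D = diag(5.3, 5.5, 3.3, -4.7, 4.3).
GS T = -(D+L)⁻¹U: row 0 first, T[0,4] = -(0.3)/(5.3) = -0.0566; later rows by forward substitution.
  T[0,:] = [+0.0000, +0.6981, -0.7547, +0.4717, -0.0566]
  T[1,:] = [+0.0000, -0.2285, +0.8288, +0.2638, +0.6731]
  T[2,:] = [+0.0000, +0.0473, -0.3332, -0.6859, -1.1697]
  T[3,:] = [+0.0000, +0.5927, -0.7814, +0.5624, -0.0071]
  T[4,:] = [+0.0000, -0.0564, -0.1367, +0.2264, +0.4845]
|roots of det(T-λI)|: 1.1763, 0.9707, 0.3026, 0.0231, 0.0000.
spectral radius ρ = 1.1763; 1.1763 > 1, so it fails to converge.

no, ρ = 1.1763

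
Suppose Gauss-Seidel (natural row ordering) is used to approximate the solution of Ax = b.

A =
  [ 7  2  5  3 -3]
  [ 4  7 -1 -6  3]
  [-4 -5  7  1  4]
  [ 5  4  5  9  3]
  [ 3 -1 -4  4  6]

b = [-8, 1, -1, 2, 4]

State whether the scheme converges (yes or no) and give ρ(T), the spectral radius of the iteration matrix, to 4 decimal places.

no, ρ = 1.1803

Diagonal D = diag(7, 7, 7, 9, 6); L, U strict lower/upper.
Gauss-Seidel: T = -(D+L)⁻¹U, row 0 first, T[0,1] = -(2)/(7) = -0.2857; later rows by forward substitution.
  T[0,:] = [+0.0000 -0.2857 -0.7143 -0.4286 +0.4286]
  T[1,:] = [+0.0000 +0.1633 +0.5510 +1.1020 -0.6735]
  T[2,:] = [+0.0000 -0.0466 -0.0146 +0.3994 -0.8076]
  T[3,:] = [+0.0000 +0.1121 +0.1600 -0.4736 +0.1765]
  T[4,:] = [+0.0000 +0.0642 +0.3326 +0.9800 -0.9826]
moduli |λ_i(T)| = 1.1803, 0.2737, 0.2737, 0.0110, 0.0000.
spectral radius ρ = 1.1803; 1.1803 > 1: divergent.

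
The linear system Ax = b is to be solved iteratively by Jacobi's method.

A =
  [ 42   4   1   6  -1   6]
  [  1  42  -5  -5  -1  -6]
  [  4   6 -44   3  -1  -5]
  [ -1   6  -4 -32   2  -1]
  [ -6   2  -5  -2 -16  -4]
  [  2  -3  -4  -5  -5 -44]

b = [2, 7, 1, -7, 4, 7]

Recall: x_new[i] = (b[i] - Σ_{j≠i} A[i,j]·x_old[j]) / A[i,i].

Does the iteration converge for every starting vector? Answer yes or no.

yes

Let D = diag(42, 42, -44, -32, -16, -44); L, U the strict triangles.
Jacobi T = -D⁻¹(L+U): T[4,5] = -(-4)/(-16) = -0.2500; T[4,4] = 0.
  T[0,:] = [+0.0000, -0.0952, -0.0238, -0.1429, +0.0238, -0.1429]
  T[1,:] = [-0.0238, +0.0000, +0.1190, +0.1190, +0.0238, +0.1429]
  T[2,:] = [+0.0909, +0.1364, +0.0000, +0.0682, -0.0227, -0.1136]
  T[3,:] = [-0.0312, +0.1875, -0.1250, +0.0000, +0.0625, -0.0312]
  T[4,:] = [-0.3750, +0.1250, -0.3125, -0.1250, +0.0000, -0.2500]
  T[5,:] = [+0.0455, -0.0682, -0.0909, -0.1136, -0.1136, +0.0000]
|roots of det(T-λI)|: 0.3272, 0.2232, 0.2232, 0.1145, 0.1145, 0.0441.
spectral radius ρ = 0.3272; 0.3272 < 1: convergent.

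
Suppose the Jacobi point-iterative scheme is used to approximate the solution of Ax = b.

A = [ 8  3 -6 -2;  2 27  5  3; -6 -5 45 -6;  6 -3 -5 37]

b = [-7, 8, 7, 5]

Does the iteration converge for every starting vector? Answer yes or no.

yes

Split A = D + L + U, D = diag(8, 27, 45, 37).
Jacobi: T = -D⁻¹(L+U), T[2,0] = -(-6)/(45) = +0.1333; T[2,2] = 0.
  T[0,:] = [+0.0000, -0.3750, +0.7500, +0.2500]
  T[1,:] = [-0.0741, +0.0000, -0.1852, -0.1111]
  T[2,:] = [+0.1333, +0.1111, +0.0000, +0.1333]
  T[3,:] = [-0.1622, +0.0811, +0.1351, +0.0000]
|λ(T)| sorted: 0.3539, 0.2595, 0.2595, 0.0446.
spectral radius ρ = 0.3539; 0.3539 < 1: convergent.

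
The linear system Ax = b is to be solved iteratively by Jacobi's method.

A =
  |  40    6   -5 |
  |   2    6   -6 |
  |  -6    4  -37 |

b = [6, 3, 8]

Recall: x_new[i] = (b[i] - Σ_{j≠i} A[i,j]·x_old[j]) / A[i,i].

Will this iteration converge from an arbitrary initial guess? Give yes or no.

yes

Let D = diag(40, 6, -37); L, U the strict triangles.
Jacobi: T = -D⁻¹(L+U), T[0,1] = -(6)/(40) = -0.1500; T[0,0] = 0.
  T[0,:] = [+0.0000  -0.1500  +0.1250]
  T[1,:] = [-0.3333  +0.0000  +1.0000]
  T[2,:] = [-0.1622  +0.1081  +0.0000]
|λ(T)| sorted: 0.4290, 0.2149, 0.2149.
ρ(T) = max|λ| = 0.4290; 0.4290 < 1 ⇒ converges.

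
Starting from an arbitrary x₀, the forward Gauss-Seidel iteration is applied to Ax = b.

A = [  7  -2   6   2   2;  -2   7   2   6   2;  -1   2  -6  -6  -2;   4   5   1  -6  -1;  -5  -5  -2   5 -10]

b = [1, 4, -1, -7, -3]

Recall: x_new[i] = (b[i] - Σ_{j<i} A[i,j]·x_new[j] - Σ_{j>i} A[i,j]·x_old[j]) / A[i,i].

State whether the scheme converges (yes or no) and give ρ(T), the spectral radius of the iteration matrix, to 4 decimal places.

Write A = D+L+U with D = diag(7, 7, -6, -6, -10).
Gauss-Seidel: T = -(D+L)⁻¹U, row 0 first, T[0,4] = -(2)/(7) = -0.2857; later rows by forward substitution.
  T[0,:] = [+0.0000 +0.2857 -0.8571 -0.2857 -0.2857]
  T[1,:] = [+0.0000 +0.0816 -0.5306 -0.9388 -0.3673]
  T[2,:] = [+0.0000 -0.0204 -0.0340 -1.2653 -0.4082]
  T[3,:] = [+0.0000 +0.2551 -1.0193 -1.1837 -0.7313]
  T[4,:] = [+0.0000 -0.0520 +0.1910 +0.2735 +0.0425]
|roots of det(T-λI)|: 1.5970, 0.6705, 0.1085, 0.0585, 0.0000.
ρ = 1.5970; 1.5970 > 1, so it fails to converge.

no, ρ = 1.5970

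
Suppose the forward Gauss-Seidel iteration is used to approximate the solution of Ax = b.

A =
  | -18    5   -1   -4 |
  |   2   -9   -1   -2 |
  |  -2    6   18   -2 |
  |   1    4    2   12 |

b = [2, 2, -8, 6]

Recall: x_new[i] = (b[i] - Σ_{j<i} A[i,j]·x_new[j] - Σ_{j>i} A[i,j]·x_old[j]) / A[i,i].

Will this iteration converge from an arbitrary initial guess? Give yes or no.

A = D + L + U where D = diag(-18, -9, 18, 12).
Gauss-Seidel: T = -(D+L)⁻¹U, row 0 first, T[0,1] = -(5)/(-18) = +0.2778; later rows by forward substitution.
  T[0,:] = [+0.0000 +0.2778 -0.0556 -0.2222]
  T[1,:] = [+0.0000 +0.0617 -0.1235 -0.2716]
  T[2,:] = [+0.0000 +0.0103 +0.0350 +0.1770]
  T[3,:] = [+0.0000 -0.0454 +0.0400 +0.0796]
|roots of det(T-λI)|: 0.2199, 0.0361, 0.0361, 0.0000.
spectral radius ρ = 0.2199; 0.2199 < 1: convergent.

yes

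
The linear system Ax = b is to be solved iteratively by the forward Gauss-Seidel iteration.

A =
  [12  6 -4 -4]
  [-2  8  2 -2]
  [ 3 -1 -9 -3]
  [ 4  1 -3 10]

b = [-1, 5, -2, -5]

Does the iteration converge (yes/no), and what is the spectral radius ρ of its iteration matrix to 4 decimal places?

yes, ρ = 0.4262

A = D + L + U where D = diag(12, 8, -9, 10).
T_GS = -(D+L)⁻¹U: row 0 first, T[0,1] = -(6)/(12) = -0.5000; later rows by forward substitution.
  T[0,:] = [+0.0000 -0.5000 +0.3333 +0.3333]
  T[1,:] = [+0.0000 -0.1250 -0.1667 +0.3333]
  T[2,:] = [+0.0000 -0.1528 +0.1296 -0.2593]
  T[3,:] = [+0.0000 +0.1667 -0.0778 -0.2444]
|eigenvalues of T|: 0.4262, 0.3118, 0.1254, 0.0000.
ρ(T) = max|λ| = 0.4262; 0.4262 < 1, so it converges for any x₀.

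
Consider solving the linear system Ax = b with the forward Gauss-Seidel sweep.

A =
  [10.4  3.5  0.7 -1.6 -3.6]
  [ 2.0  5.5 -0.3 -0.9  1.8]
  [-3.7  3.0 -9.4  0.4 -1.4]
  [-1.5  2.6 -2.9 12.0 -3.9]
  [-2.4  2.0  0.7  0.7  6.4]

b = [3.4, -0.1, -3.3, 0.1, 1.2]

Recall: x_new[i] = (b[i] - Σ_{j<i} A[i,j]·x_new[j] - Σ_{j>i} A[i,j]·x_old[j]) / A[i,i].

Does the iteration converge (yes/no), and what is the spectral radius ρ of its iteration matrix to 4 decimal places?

A = D + L + U where D = diag(10.4, 5.5, -9.4, 12, 6.4).
T_GS = -(D+L)⁻¹U: row 0 first, T[0,4] = -(-3.6)/(10.4) = +0.3462; later rows by forward substitution.
  T[0,:] = [+0.0000, -0.3365, -0.0673, +0.1538, +0.3462]
  T[1,:] = [+0.0000, +0.1224, +0.0790, +0.1077, -0.4531]
  T[2,:] = [+0.0000, +0.1715, +0.0517, +0.0164, -0.4298]
  T[3,:] = [+0.0000, -0.0271, -0.0130, -0.0001, +0.3626]
  T[4,:] = [+0.0000, -0.1802, -0.0542, +0.0223, +0.2788]
moduli |λ_i(T)| = 0.5552, 0.1667, 0.0774, 0.0133, 0.0000.
spectral radius ρ = 0.5552; 0.5552 < 1: convergent.

yes, ρ = 0.5552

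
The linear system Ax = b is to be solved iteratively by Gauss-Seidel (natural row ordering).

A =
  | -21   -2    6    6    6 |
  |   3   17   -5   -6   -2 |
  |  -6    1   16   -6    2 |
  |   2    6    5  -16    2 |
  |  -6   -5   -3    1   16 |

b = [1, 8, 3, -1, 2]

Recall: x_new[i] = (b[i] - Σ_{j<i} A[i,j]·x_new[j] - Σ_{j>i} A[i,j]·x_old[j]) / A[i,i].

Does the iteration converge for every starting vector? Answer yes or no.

Let D = diag(-21, 17, 16, -16, 16); L, U the strict triangles.
Gauss-Seidel: T = -(D+L)⁻¹U, row 0 first, T[0,2] = -(6)/(-21) = +0.2857; later rows by forward substitution.
  T[0,:] = [+0.0000, -0.0952, +0.2857, +0.2857, +0.2857]
  T[1,:] = [+0.0000, +0.0168, +0.2437, +0.3025, +0.0672]
  T[2,:] = [+0.0000, -0.0368, +0.0919, +0.4632, -0.0221]
  T[3,:] = [+0.0000, -0.0171, +0.1558, +0.2939, +0.1790]
  T[4,:] = [+0.0000, -0.0363, +0.1908, +0.2702, +0.1128]
|roots of det(T-λI)|: 0.5660, 0.1201, 0.1201, 0.0603, 0.0000.
ρ(T) = max|λ| = 0.5660; 0.5660 < 1, so it converges for any x₀.

yes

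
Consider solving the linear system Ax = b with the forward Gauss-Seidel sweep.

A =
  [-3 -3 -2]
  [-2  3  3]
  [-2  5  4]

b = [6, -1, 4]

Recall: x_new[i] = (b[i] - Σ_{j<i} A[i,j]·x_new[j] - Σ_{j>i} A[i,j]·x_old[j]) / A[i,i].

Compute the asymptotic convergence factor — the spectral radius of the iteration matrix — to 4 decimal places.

1.2166

A = D + L + U where D = diag(-3, 3, 4).
GS T = -(D+L)⁻¹U: row 0 first, T[0,1] = -(-3)/(-3) = -1.0000; later rows by forward substitution.
  T[0,:] = [+0.0000  -1.0000  -0.6667]
  T[1,:] = [+0.0000  -0.6667  -1.4444]
  T[2,:] = [+0.0000  +0.3333  +1.4722]
moduli |λ_i(T)| = 1.2166, 0.4110, 0.0000.
ρ(T) = max|λ| = 1.2166; 1.2166 > 1, so it fails to converge.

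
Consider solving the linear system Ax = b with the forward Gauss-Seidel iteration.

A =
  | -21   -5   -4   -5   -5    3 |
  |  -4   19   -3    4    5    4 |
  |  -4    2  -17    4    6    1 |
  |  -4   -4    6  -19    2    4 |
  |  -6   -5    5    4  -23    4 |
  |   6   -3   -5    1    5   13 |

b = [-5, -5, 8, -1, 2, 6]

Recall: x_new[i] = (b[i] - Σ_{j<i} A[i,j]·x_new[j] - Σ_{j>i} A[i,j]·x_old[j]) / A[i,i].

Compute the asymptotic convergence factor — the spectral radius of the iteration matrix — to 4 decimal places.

Diagonal D = diag(-21, 19, -17, -19, -23, 13); L, U strict lower/upper.
GS T = -(D+L)⁻¹U: row 0 first, T[0,4] = -(-5)/(-21) = -0.2381; later rows by forward substitution.
  T[0,:] = [+0.0000  -0.2381  -0.1905  -0.2381  -0.2381  +0.1429]
  T[1,:] = [+0.0000  -0.0501  +0.1178  -0.2607  -0.3133  -0.1805]
  T[2,:] = [+0.0000  +0.0501  +0.0587  +0.2607  +0.3721  +0.0040]
  T[3,:] = [+0.0000  +0.0765  +0.0338  +0.1873  +0.3389  +0.2197]
  T[4,:] = [+0.0000  +0.0972  +0.0427  +0.2080  +0.2700  +0.2149]
  T[5,:] = [+0.0000  +0.0743  +0.1186  +0.0556  +0.0508  -0.2056]
moduli |λ_i(T)| = 0.5312, 0.1806, 0.1430, 0.1430, 0.0381, 0.0000.
spectral radius ρ = 0.5312; 0.5312 < 1: convergent.

0.5312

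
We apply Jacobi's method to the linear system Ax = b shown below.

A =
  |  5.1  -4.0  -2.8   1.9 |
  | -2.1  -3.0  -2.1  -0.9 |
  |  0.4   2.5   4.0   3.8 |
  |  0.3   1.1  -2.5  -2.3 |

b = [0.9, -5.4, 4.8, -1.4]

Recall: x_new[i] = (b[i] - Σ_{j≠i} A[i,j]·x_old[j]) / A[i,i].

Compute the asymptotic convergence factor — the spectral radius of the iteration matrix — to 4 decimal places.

Let D = diag(5.1, -3, 4, -2.3); L, U the strict triangles.
Jacobi: T = -D⁻¹(L+U), T[2,1] = -(2.5)/(4) = -0.6250; T[2,2] = 0.
  T[0,:] = [+0.0000, +0.7843, +0.5490, -0.3725]
  T[1,:] = [-0.7000, +0.0000, -0.7000, -0.3000]
  T[2,:] = [-0.1000, -0.6250, +0.0000, -0.9500]
  T[3,:] = [+0.1304, +0.4783, -1.0870, +0.0000]
moduli |λ_i(T)| = 1.2638, 1.0736, 0.8479, 0.8479.
ρ = 1.2638; 1.2638 > 1 ⇒ diverges.

1.2638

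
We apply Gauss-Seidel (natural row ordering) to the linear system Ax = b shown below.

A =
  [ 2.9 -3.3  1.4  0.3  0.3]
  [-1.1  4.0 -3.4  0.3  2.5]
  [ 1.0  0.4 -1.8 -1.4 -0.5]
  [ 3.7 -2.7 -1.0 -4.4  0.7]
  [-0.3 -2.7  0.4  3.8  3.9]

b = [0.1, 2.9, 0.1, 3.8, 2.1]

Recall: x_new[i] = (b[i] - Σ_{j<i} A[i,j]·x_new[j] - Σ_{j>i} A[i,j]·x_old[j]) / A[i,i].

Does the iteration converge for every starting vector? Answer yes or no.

Split A = D + L + U, D = diag(2.9, 4, -1.8, -4.4, 3.9).
GS T = -(D+L)⁻¹U: row 0 first, T[0,3] = -(0.3)/(2.9) = -0.1034; later rows by forward substitution.
  T[0,:] = [+0.0000 +1.1379 -0.4828 -0.1034 -0.1034]
  T[1,:] = [+0.0000 +0.3129 +0.7172 -0.1034 -0.6534]
  T[2,:] = [+0.0000 +0.7017 -0.1088 -0.8582 -0.4805]
  T[3,:] = [+0.0000 +0.6054 -0.8214 +0.1715 +0.5823]
  T[4,:] = [+0.0000 -0.3577 +1.2709 -0.1587 -0.9784]
eigenvalue magnitudes: 1.4529, 0.4667, 0.4667, 0.0291, 0.0000.
ρ = 1.4529; 1.4529 > 1 ⇒ diverges.

no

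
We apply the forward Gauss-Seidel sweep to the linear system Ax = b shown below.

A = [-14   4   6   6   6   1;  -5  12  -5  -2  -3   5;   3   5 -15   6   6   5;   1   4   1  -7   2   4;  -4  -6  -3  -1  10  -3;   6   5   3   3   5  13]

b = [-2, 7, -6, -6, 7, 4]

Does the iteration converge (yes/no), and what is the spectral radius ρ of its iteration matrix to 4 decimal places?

Write A = D+L+U with D = diag(-14, 12, -15, -7, 10, 13).
Gauss-Seidel: T = -(D+L)⁻¹U, row 0 first, T[0,4] = -(6)/(-14) = +0.4286; later rows by forward substitution.
  T[0,:] = [+0.0000  +0.2857  +0.4286  +0.4286  +0.4286  +0.0714]
  T[1,:] = [+0.0000  +0.1190  +0.5952  +0.3452  +0.4286  -0.3869]
  T[2,:] = [+0.0000  +0.0968  +0.2841  +0.6008  +0.6286  +0.2187]
  T[3,:] = [+0.0000  +0.1227  +0.4420  +0.3443  +0.6816  +0.3918]
  T[4,:] = [+0.0000  +0.2270  +0.6580  +0.5932  +0.6853  +0.2012]
  T[5,:] = [+0.0000  -0.3156  -0.8474  -0.7769  -0.9286  -0.1024]
eigenvalue magnitudes: 1.3896, 0.3887, 0.1654, 0.1654, 0.1275, 0.0000.
ρ(T) = max|λ| = 1.3896; 1.3896 > 1, so it fails to converge.

no, ρ = 1.3896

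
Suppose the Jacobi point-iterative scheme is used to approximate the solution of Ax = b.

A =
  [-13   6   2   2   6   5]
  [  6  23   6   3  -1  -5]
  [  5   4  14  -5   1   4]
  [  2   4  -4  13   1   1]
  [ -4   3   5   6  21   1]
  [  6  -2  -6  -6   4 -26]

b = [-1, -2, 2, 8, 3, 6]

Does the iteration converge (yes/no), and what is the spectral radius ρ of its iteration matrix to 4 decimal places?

Diagonal D = diag(-13, 23, 14, 13, 21, -26); L, U strict lower/upper.
T_J = -D⁻¹(L+U): T[4,5] = -(1)/(21) = -0.0476; T[4,4] = 0.
  T[0,:] = [+0.0000, +0.4615, +0.1538, +0.1538, +0.4615, +0.3846]
  T[1,:] = [-0.2609, +0.0000, -0.2609, -0.1304, +0.0435, +0.2174]
  T[2,:] = [-0.3571, -0.2857, +0.0000, +0.3571, -0.0714, -0.2857]
  T[3,:] = [-0.1538, -0.3077, +0.3077, +0.0000, -0.0769, -0.0769]
  T[4,:] = [+0.1905, -0.1429, -0.2381, -0.2857, +0.0000, -0.0476]
  T[5,:] = [+0.2308, -0.0769, -0.2308, -0.2308, +0.1538, +0.0000]
|λ(T)| sorted: 0.8377, 0.5770, 0.5770, 0.3210, 0.1247, 0.0177.
ρ = 0.8377; 0.8377 < 1 ⇒ converges.

yes, ρ = 0.8377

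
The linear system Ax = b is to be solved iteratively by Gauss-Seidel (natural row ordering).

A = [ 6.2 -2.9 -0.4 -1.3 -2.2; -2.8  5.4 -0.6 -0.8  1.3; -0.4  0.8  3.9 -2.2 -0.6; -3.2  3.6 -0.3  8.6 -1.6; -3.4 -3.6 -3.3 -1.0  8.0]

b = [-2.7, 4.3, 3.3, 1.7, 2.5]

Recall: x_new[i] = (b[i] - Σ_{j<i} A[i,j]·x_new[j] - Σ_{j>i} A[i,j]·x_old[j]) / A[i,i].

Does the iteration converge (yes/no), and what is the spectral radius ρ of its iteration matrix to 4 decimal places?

yes, ρ = 0.6634

Diagonal D = diag(6.2, 5.4, 3.9, 8.6, 8); L, U strict lower/upper.
GS T = -(D+L)⁻¹U: row 0 first, T[0,2] = -(-0.4)/(6.2) = +0.0645; later rows by forward substitution.
  T[0,:] = [+0.0000, +0.4677, +0.0645, +0.2097, +0.3548]
  T[1,:] = [+0.0000, +0.2425, +0.1446, +0.2569, -0.0568]
  T[2,:] = [+0.0000, -0.0018, -0.0230, +0.5329, +0.2019]
  T[3,:] = [+0.0000, +0.0725, -0.0373, -0.0109, +0.3489]
  T[4,:] = [+0.0000, +0.3163, +0.0783, +0.4232, +0.2522]
|roots of det(T-λI)|: 0.6634, 0.1611, 0.1611, 0.1346, 0.0000.
ρ = 0.6634; 0.6634 < 1 ⇒ converges.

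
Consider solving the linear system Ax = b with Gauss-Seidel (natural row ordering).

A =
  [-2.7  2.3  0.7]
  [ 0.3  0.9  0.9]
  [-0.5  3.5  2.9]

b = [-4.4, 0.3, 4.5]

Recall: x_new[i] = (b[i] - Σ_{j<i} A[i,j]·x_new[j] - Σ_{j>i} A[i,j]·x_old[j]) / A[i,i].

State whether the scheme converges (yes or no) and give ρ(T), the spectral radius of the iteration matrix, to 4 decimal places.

yes, ρ = 0.9107

Split A = D + L + U, D = diag(-2.7, 0.9, 2.9).
T_GS = -(D+L)⁻¹U: row 0 first, T[0,1] = -(2.3)/(-2.7) = +0.8519; later rows by forward substitution.
  T[0,:] = [+0.0000  +0.8519  +0.2593]
  T[1,:] = [+0.0000  -0.2840  -1.0864]
  T[2,:] = [+0.0000  +0.4896  +1.3559]
|λ(T)| sorted: 0.9107, 0.1613, 0.0000.
spectral radius ρ = 0.9107; 0.9107 < 1: convergent.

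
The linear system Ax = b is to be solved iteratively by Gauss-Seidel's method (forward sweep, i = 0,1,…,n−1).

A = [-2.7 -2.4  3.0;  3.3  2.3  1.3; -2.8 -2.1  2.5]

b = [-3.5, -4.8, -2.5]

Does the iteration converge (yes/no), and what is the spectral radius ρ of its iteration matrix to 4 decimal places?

no, ρ = 1.1820

Let D = diag(-2.7, 2.3, 2.5); L, U the strict triangles.
T_GS = -(D+L)⁻¹U: row 0 first, T[0,1] = -(-2.4)/(-2.7) = -0.8889; later rows by forward substitution.
  T[0,:] = [+0.0000, -0.8889, +1.1111]
  T[1,:] = [+0.0000, +1.2754, -2.1594]
  T[2,:] = [+0.0000, +0.0757, -0.5695]
moduli |λ_i(T)| = 1.1820, 0.4761, 0.0000.
spectral radius ρ = 1.1820; 1.1820 > 1, so it fails to converge.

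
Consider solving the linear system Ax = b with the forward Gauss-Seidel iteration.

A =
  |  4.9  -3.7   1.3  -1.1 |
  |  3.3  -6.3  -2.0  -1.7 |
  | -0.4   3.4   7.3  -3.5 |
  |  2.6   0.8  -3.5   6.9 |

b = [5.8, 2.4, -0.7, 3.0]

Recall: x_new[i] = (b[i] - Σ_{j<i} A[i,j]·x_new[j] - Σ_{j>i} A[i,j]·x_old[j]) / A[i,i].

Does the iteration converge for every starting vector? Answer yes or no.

Let D = diag(4.9, -6.3, 7.3, 6.9); L, U the strict triangles.
Gauss-Seidel: T = -(D+L)⁻¹U, row 0 first, T[0,1] = -(-3.7)/(4.9) = +0.7551; later rows by forward substitution.
  T[0,:] = [+0.0000, +0.7551, -0.2653, +0.2245]
  T[1,:] = [+0.0000, +0.3955, -0.4564, -0.1523]
  T[2,:] = [+0.0000, -0.1428, +0.1980, +0.5627]
  T[3,:] = [+0.0000, -0.4028, +0.2533, +0.2185]
|λ(T)| sorted: 0.9281, 0.2160, 0.2160, 0.0000.
spectral radius ρ = 0.9281; 0.9281 < 1 ⇒ converges.

yes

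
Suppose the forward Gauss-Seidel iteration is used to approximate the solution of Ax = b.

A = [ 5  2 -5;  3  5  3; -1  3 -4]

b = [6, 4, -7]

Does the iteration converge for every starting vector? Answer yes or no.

Split A = D + L + U, D = diag(5, 5, -4).
GS T = -(D+L)⁻¹U: row 0 first, T[0,2] = -(-5)/(5) = +1.0000; later rows by forward substitution.
  T[0,:] = [+0.0000 -0.4000 +1.0000]
  T[1,:] = [+0.0000 +0.2400 -1.2000]
  T[2,:] = [+0.0000 +0.2800 -1.1500]
moduli |λ_i(T)| = 0.8384, 0.0716, 0.0000.
spectral radius ρ = 0.8384; 0.8384 < 1: convergent.

yes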